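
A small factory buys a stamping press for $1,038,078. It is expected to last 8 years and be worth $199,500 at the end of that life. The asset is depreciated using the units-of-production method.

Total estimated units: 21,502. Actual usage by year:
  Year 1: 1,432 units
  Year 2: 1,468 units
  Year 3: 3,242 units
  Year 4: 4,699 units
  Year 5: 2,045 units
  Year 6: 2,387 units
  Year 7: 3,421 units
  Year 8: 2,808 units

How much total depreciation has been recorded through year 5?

$502,554

Depreciable base = $1,038,078 − $199,500 = $838,578.
Rate = $838,578 / 21,502 units = $39 per unit.
Year 1: 1,432 × $39 = $55,848. Book value $982,230.
Year 2: 1,468 × $39 = $57,252. Book value $924,978.
Year 3: 3,242 × $39 = $126,438. Book value $798,540.
Year 4: 4,699 × $39 = $183,261. Book value $615,279.
Year 5: 2,045 × $39 = $79,755. Book value $535,524.
Accumulated through year 5 = $1,038,078 − $535,524 = $502,554.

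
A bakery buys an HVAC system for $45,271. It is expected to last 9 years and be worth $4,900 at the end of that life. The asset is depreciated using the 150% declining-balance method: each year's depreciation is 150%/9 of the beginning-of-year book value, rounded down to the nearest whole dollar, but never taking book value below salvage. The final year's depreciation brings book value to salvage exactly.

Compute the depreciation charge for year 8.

$2,106

Depreciable base = $45,271 − $4,900 = $40,371.
Year 1: ⌊$45,271 × 150%/9⌋ = $7,545. Book value $37,726.
Year 2: ⌊$37,726 × 150%/9⌋ = $6,287. Book value $31,439.
Year 3: ⌊$31,439 × 150%/9⌋ = $5,239. Book value $26,200.
Year 4: ⌊$26,200 × 150%/9⌋ = $4,366. Book value $21,834.
Year 5: ⌊$21,834 × 150%/9⌋ = $3,639. Book value $18,195.
Year 6: ⌊$18,195 × 150%/9⌋ = $3,032. Book value $15,163.
Year 7: ⌊$15,163 × 150%/9⌋ = $2,527. Book value $12,636.
Year 8: ⌊$12,636 × 150%/9⌋ = $2,106. Book value $10,530.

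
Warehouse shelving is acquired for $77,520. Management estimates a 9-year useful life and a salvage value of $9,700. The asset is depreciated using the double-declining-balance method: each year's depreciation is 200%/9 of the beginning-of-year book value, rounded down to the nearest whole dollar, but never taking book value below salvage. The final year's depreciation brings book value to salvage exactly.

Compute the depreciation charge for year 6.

$4,903

Depreciable base = $77,520 − $9,700 = $67,820.
Year 1: ⌊$77,520 × 200%/9⌋ = $17,226. Book value $60,294.
Year 2: ⌊$60,294 × 200%/9⌋ = $13,398. Book value $46,896.
Year 3: ⌊$46,896 × 200%/9⌋ = $10,421. Book value $36,475.
Year 4: ⌊$36,475 × 200%/9⌋ = $8,105. Book value $28,370.
Year 5: ⌊$28,370 × 200%/9⌋ = $6,304. Book value $22,066.
Year 6: ⌊$22,066 × 200%/9⌋ = $4,903. Book value $17,163.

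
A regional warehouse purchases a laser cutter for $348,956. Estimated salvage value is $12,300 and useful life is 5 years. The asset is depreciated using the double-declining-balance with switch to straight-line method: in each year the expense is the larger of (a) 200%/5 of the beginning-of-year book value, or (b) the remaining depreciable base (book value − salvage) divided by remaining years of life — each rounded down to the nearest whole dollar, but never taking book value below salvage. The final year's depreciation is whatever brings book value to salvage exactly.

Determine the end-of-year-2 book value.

Depreciable base = $348,956 − $12,300 = $336,656.
Year 1: DB = ⌊$348,956 × 200%/5⌋ = $139,582; SL = ⌊$336,656/5⌋ = $67,331 → take DB $139,582. Book value $209,374.
Year 2: DB = ⌊$209,374 × 200%/5⌋ = $83,749; SL = ⌊$197,074/4⌋ = $49,268 → take DB $83,749. Book value $125,625.

$125,625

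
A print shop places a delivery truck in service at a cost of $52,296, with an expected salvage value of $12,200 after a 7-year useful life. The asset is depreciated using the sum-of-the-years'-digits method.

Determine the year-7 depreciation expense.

Depreciable base = $52,296 − $12,200 = $40,096.
Sum of the years' digits = 7+6+5+4+3+2+1 = 28.
Year 1: $40,096 × 7/28 = $10,024. Book value $42,272.
Year 2: $40,096 × 6/28 = $8,592. Book value $33,680.
Year 3: $40,096 × 5/28 = $7,160. Book value $26,520.
Year 4: $40,096 × 4/28 = $5,728. Book value $20,792.
Year 5: $40,096 × 3/28 = $4,296. Book value $16,496.
Year 6: $40,096 × 2/28 = $2,864. Book value $13,632.
Year 7: $40,096 × 1/28 = $1,432. Book value $12,200.

$1,432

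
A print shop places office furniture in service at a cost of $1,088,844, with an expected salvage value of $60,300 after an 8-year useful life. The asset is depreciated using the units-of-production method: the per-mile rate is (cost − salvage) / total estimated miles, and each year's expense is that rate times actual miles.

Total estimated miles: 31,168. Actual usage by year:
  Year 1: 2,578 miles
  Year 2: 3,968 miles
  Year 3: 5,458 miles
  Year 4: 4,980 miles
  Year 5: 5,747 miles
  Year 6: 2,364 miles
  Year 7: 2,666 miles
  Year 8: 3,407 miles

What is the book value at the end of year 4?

$528,372

Depreciable base = $1,088,844 − $60,300 = $1,028,544.
Rate = $1,028,544 / 31,168 miles = $33 per mile.
Year 1: 2,578 × $33 = $85,074. Book value $1,003,770.
Year 2: 3,968 × $33 = $130,944. Book value $872,826.
Year 3: 5,458 × $33 = $180,114. Book value $692,712.
Year 4: 4,980 × $33 = $164,340. Book value $528,372.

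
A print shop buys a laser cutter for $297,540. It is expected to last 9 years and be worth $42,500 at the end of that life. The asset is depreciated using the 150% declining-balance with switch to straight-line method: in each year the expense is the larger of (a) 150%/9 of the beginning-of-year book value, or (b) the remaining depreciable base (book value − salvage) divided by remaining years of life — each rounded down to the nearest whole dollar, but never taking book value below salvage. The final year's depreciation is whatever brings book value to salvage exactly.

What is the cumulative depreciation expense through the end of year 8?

Depreciable base = $297,540 − $42,500 = $255,040.
Year 1: DB = ⌊$297,540 × 150%/9⌋ = $49,590; SL = ⌊$255,040/9⌋ = $28,337 → take DB $49,590. Book value $247,950.
Year 2: DB = ⌊$247,950 × 150%/9⌋ = $41,325; SL = ⌊$205,450/8⌋ = $25,681 → take DB $41,325. Book value $206,625.
Year 3: DB = ⌊$206,625 × 150%/9⌋ = $34,437; SL = ⌊$164,125/7⌋ = $23,446 → take DB $34,437. Book value $172,188.
Year 4: DB = ⌊$172,188 × 150%/9⌋ = $28,698; SL = ⌊$129,688/6⌋ = $21,614 → take DB $28,698. Book value $143,490.
Year 5: DB = ⌊$143,490 × 150%/9⌋ = $23,915; SL = ⌊$100,990/5⌋ = $20,198 → take DB $23,915. Book value $119,575.
Year 6: DB = ⌊$119,575 × 150%/9⌋ = $19,929; SL = ⌊$77,075/4⌋ = $19,268 → take DB $19,929. Book value $99,646.
Year 7: DB = ⌊$99,646 × 150%/9⌋ = $16,607; SL = ⌊$57,146/3⌋ = $19,048 → take SL $19,048. Book value $80,598.
Year 8: DB = ⌊$80,598 × 150%/9⌋ = $13,433; SL = ⌊$38,098/2⌋ = $19,049 → take SL $19,049. Book value $61,549.
Accumulated through year 8 = $297,540 − $61,549 = $235,991.

$235,991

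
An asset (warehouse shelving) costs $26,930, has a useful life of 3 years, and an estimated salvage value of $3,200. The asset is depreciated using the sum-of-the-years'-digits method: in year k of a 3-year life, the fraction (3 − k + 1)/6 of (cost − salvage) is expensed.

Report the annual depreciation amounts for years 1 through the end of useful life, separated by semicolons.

Depreciable base = $26,930 − $3,200 = $23,730.
Sum of the years' digits = 3+2+1 = 6.
Year 1: $23,730 × 3/6 = $11,865. Book value $15,065.
Year 2: $23,730 × 2/6 = $7,910. Book value $7,155.
Year 3: $23,730 × 1/6 = $3,955. Book value $3,200.

$11,865; $7,910; $3,955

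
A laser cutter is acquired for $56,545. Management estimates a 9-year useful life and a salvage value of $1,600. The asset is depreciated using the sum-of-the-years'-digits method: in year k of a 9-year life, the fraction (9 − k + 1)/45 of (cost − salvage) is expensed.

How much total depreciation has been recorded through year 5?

Depreciable base = $56,545 − $1,600 = $54,945.
Sum of the years' digits = 9+8+7+6+5+4+3+2+1 = 45.
Year 1: $54,945 × 9/45 = $10,989. Book value $45,556.
Year 2: $54,945 × 8/45 = $9,768. Book value $35,788.
Year 3: $54,945 × 7/45 = $8,547. Book value $27,241.
Year 4: $54,945 × 6/45 = $7,326. Book value $19,915.
Year 5: $54,945 × 5/45 = $6,105. Book value $13,810.
Accumulated through year 5 = $56,545 − $13,810 = $42,735.

$42,735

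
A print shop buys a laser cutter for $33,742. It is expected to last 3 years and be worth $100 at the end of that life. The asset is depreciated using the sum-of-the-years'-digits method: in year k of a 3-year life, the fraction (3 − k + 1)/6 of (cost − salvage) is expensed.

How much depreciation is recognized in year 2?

$11,214

Depreciable base = $33,742 − $100 = $33,642.
Sum of the years' digits = 3+2+1 = 6.
Year 1: $33,642 × 3/6 = $16,821. Book value $16,921.
Year 2: $33,642 × 2/6 = $11,214. Book value $5,707.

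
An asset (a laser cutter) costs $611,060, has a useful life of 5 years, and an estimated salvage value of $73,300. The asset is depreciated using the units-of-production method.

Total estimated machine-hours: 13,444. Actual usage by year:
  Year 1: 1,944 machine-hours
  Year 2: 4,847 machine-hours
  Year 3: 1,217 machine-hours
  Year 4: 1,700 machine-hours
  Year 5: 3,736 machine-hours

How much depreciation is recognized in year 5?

Depreciable base = $611,060 − $73,300 = $537,760.
Rate = $537,760 / 13,444 machine-hours = $40 per machine-hour.
Year 1: 1,944 × $40 = $77,760. Book value $533,300.
Year 2: 4,847 × $40 = $193,880. Book value $339,420.
Year 3: 1,217 × $40 = $48,680. Book value $290,740.
Year 4: 1,700 × $40 = $68,000. Book value $222,740.
Year 5: 3,736 × $40 = $149,440. Book value $73,300.

$149,440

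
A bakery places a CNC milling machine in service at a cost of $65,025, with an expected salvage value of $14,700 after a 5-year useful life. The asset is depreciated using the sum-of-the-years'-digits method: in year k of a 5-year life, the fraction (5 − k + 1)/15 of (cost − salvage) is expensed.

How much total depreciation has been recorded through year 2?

$30,195

Depreciable base = $65,025 − $14,700 = $50,325.
Sum of the years' digits = 5+4+3+2+1 = 15.
Year 1: $50,325 × 5/15 = $16,775. Book value $48,250.
Year 2: $50,325 × 4/15 = $13,420. Book value $34,830.
Accumulated through year 2 = $65,025 − $34,830 = $30,195.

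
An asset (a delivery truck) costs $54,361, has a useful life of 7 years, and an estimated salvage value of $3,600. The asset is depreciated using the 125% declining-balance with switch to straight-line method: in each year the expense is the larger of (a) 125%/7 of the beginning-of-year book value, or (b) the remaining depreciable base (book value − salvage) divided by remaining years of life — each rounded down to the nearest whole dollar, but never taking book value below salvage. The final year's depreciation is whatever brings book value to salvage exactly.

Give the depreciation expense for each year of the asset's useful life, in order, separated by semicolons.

$9,707; $7,973; $6,616; $6,616; $6,616; $6,616; $6,617

Depreciable base = $54,361 − $3,600 = $50,761.
Year 1: DB = ⌊$54,361 × 125%/7⌋ = $9,707; SL = ⌊$50,761/7⌋ = $7,251 → take DB $9,707. Book value $44,654.
Year 2: DB = ⌊$44,654 × 125%/7⌋ = $7,973; SL = ⌊$41,054/6⌋ = $6,842 → take DB $7,973. Book value $36,681.
Year 3: DB = ⌊$36,681 × 125%/7⌋ = $6,550; SL = ⌊$33,081/5⌋ = $6,616 → take SL $6,616. Book value $30,065.
Year 4: DB = ⌊$30,065 × 125%/7⌋ = $5,368; SL = ⌊$26,465/4⌋ = $6,616 → take SL $6,616. Book value $23,449.
Year 5: DB = ⌊$23,449 × 125%/7⌋ = $4,187; SL = ⌊$19,849/3⌋ = $6,616 → take SL $6,616. Book value $16,833.
Year 6: DB = ⌊$16,833 × 125%/7⌋ = $3,005; SL = ⌊$13,233/2⌋ = $6,616 → take SL $6,616. Book value $10,217.
Year 7 (final): $10,217 − $3,600 = $6,617. Book value $3,600.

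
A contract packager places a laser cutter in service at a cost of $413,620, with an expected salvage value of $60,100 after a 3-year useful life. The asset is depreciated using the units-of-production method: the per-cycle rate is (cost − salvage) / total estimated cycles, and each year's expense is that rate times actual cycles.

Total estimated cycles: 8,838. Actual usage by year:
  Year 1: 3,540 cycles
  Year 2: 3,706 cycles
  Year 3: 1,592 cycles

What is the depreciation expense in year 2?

$148,240

Depreciable base = $413,620 − $60,100 = $353,520.
Rate = $353,520 / 8,838 cycles = $40 per cycle.
Year 1: 3,540 × $40 = $141,600. Book value $272,020.
Year 2: 3,706 × $40 = $148,240. Book value $123,780.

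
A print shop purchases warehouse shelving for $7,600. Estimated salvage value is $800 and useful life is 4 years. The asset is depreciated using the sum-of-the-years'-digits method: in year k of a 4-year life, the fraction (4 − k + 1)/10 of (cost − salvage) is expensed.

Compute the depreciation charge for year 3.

Depreciable base = $7,600 − $800 = $6,800.
Sum of the years' digits = 4+3+2+1 = 10.
Year 1: $6,800 × 4/10 = $2,720. Book value $4,880.
Year 2: $6,800 × 3/10 = $2,040. Book value $2,840.
Year 3: $6,800 × 2/10 = $1,360. Book value $1,480.

$1,360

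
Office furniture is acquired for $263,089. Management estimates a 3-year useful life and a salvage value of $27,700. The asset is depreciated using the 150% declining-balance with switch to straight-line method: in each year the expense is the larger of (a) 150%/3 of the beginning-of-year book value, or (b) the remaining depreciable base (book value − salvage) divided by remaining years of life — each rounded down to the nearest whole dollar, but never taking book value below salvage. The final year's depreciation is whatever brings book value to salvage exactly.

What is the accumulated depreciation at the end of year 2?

$197,316

Depreciable base = $263,089 − $27,700 = $235,389.
Year 1: DB = ⌊$263,089 × 150%/3⌋ = $131,544; SL = ⌊$235,389/3⌋ = $78,463 → take DB $131,544. Book value $131,545.
Year 2: DB = ⌊$131,545 × 150%/3⌋ = $65,772; SL = ⌊$103,845/2⌋ = $51,922 → take DB $65,772. Book value $65,773.
Accumulated through year 2 = $263,089 − $65,773 = $197,316.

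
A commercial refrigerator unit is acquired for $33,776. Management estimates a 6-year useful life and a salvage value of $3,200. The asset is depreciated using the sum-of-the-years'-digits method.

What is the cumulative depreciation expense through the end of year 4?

$26,208

Depreciable base = $33,776 − $3,200 = $30,576.
Sum of the years' digits = 6+5+4+3+2+1 = 21.
Year 1: $30,576 × 6/21 = $8,736. Book value $25,040.
Year 2: $30,576 × 5/21 = $7,280. Book value $17,760.
Year 3: $30,576 × 4/21 = $5,824. Book value $11,936.
Year 4: $30,576 × 3/21 = $4,368. Book value $7,568.
Accumulated through year 4 = $33,776 − $7,568 = $26,208.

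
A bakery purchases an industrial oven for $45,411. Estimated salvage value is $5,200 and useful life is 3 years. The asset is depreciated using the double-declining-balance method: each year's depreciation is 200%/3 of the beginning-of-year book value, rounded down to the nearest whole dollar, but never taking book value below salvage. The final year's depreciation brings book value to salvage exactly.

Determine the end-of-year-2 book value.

Depreciable base = $45,411 − $5,200 = $40,211.
Year 1: ⌊$45,411 × 200%/3⌋ = $30,274. Book value $15,137.
Year 2: ⌊$15,137 × 200%/3⌋ = $10,091, capped at $9,937. Book value $5,200.

$5,200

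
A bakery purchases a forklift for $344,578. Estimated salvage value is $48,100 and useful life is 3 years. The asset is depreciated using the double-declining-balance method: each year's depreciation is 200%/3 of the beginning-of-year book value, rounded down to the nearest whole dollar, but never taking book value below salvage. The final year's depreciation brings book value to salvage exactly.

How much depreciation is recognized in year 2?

Depreciable base = $344,578 − $48,100 = $296,478.
Year 1: ⌊$344,578 × 200%/3⌋ = $229,718. Book value $114,860.
Year 2: ⌊$114,860 × 200%/3⌋ = $76,573, capped at $66,760. Book value $48,100.

$66,760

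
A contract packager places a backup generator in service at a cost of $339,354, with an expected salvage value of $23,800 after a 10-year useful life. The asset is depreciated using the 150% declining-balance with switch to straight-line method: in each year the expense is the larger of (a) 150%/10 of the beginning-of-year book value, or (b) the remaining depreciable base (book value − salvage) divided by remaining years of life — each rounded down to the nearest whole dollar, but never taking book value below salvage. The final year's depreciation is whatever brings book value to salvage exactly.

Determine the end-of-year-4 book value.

$177,146

Depreciable base = $339,354 − $23,800 = $315,554.
Year 1: DB = ⌊$339,354 × 150%/10⌋ = $50,903; SL = ⌊$315,554/10⌋ = $31,555 → take DB $50,903. Book value $288,451.
Year 2: DB = ⌊$288,451 × 150%/10⌋ = $43,267; SL = ⌊$264,651/9⌋ = $29,405 → take DB $43,267. Book value $245,184.
Year 3: DB = ⌊$245,184 × 150%/10⌋ = $36,777; SL = ⌊$221,384/8⌋ = $27,673 → take DB $36,777. Book value $208,407.
Year 4: DB = ⌊$208,407 × 150%/10⌋ = $31,261; SL = ⌊$184,607/7⌋ = $26,372 → take DB $31,261. Book value $177,146.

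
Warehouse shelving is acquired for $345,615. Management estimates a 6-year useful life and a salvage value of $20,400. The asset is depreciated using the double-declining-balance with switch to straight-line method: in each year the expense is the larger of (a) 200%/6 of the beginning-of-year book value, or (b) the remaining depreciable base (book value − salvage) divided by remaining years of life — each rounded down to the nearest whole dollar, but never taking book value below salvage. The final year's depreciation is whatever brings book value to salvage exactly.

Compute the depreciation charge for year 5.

Depreciable base = $345,615 − $20,400 = $325,215.
Year 1: DB = ⌊$345,615 × 200%/6⌋ = $115,205; SL = ⌊$325,215/6⌋ = $54,202 → take DB $115,205. Book value $230,410.
Year 2: DB = ⌊$230,410 × 200%/6⌋ = $76,803; SL = ⌊$210,010/5⌋ = $42,002 → take DB $76,803. Book value $153,607.
Year 3: DB = ⌊$153,607 × 200%/6⌋ = $51,202; SL = ⌊$133,207/4⌋ = $33,301 → take DB $51,202. Book value $102,405.
Year 4: DB = ⌊$102,405 × 200%/6⌋ = $34,135; SL = ⌊$82,005/3⌋ = $27,335 → take DB $34,135. Book value $68,270.
Year 5: DB = ⌊$68,270 × 200%/6⌋ = $22,756; SL = ⌊$47,870/2⌋ = $23,935 → take SL $23,935. Book value $44,335.

$23,935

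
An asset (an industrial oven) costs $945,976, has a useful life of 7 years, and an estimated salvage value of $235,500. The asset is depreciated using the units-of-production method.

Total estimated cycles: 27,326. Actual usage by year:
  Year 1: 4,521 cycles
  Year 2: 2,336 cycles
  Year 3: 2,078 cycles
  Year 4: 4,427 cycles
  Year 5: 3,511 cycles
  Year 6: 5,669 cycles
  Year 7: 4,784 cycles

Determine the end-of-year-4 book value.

Depreciable base = $945,976 − $235,500 = $710,476.
Rate = $710,476 / 27,326 cycles = $26 per cycle.
Year 1: 4,521 × $26 = $117,546. Book value $828,430.
Year 2: 2,336 × $26 = $60,736. Book value $767,694.
Year 3: 2,078 × $26 = $54,028. Book value $713,666.
Year 4: 4,427 × $26 = $115,102. Book value $598,564.

$598,564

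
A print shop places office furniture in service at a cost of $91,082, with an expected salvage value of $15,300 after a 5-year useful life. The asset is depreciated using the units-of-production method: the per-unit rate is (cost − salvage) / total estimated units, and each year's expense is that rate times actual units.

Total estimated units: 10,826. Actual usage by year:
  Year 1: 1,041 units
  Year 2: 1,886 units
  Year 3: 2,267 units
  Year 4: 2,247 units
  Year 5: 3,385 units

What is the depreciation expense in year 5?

$23,695

Depreciable base = $91,082 − $15,300 = $75,782.
Rate = $75,782 / 10,826 units = $7 per unit.
Year 1: 1,041 × $7 = $7,287. Book value $83,795.
Year 2: 1,886 × $7 = $13,202. Book value $70,593.
Year 3: 2,267 × $7 = $15,869. Book value $54,724.
Year 4: 2,247 × $7 = $15,729. Book value $38,995.
Year 5: 3,385 × $7 = $23,695. Book value $15,300.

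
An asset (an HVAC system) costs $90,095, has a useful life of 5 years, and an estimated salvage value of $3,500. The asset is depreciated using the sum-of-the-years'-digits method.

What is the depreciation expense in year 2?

$23,092

Depreciable base = $90,095 − $3,500 = $86,595.
Sum of the years' digits = 5+4+3+2+1 = 15.
Year 1: $86,595 × 5/15 = $28,865. Book value $61,230.
Year 2: $86,595 × 4/15 = $23,092. Book value $38,138.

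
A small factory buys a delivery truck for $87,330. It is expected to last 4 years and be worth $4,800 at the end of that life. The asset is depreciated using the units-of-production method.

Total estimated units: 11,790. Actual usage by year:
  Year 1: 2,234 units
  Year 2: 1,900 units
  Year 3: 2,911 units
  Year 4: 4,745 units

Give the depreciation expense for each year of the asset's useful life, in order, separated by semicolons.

$15,638; $13,300; $20,377; $33,215

Depreciable base = $87,330 − $4,800 = $82,530.
Rate = $82,530 / 11,790 units = $7 per unit.
Year 1: 2,234 × $7 = $15,638. Book value $71,692.
Year 2: 1,900 × $7 = $13,300. Book value $58,392.
Year 3: 2,911 × $7 = $20,377. Book value $38,015.
Year 4: 4,745 × $7 = $33,215. Book value $4,800.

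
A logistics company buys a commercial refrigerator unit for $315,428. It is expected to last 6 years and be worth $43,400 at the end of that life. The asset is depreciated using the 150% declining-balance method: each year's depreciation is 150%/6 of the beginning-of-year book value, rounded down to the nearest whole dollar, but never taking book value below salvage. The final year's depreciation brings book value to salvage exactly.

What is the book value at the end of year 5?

Depreciable base = $315,428 − $43,400 = $272,028.
Year 1: ⌊$315,428 × 150%/6⌋ = $78,857. Book value $236,571.
Year 2: ⌊$236,571 × 150%/6⌋ = $59,142. Book value $177,429.
Year 3: ⌊$177,429 × 150%/6⌋ = $44,357. Book value $133,072.
Year 4: ⌊$133,072 × 150%/6⌋ = $33,268. Book value $99,804.
Year 5: ⌊$99,804 × 150%/6⌋ = $24,951. Book value $74,853.

$74,853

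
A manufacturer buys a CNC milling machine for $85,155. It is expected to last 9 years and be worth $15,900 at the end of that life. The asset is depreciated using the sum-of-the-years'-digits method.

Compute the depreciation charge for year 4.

$9,234

Depreciable base = $85,155 − $15,900 = $69,255.
Sum of the years' digits = 9+8+7+6+5+4+3+2+1 = 45.
Year 1: $69,255 × 9/45 = $13,851. Book value $71,304.
Year 2: $69,255 × 8/45 = $12,312. Book value $58,992.
Year 3: $69,255 × 7/45 = $10,773. Book value $48,219.
Year 4: $69,255 × 6/45 = $9,234. Book value $38,985.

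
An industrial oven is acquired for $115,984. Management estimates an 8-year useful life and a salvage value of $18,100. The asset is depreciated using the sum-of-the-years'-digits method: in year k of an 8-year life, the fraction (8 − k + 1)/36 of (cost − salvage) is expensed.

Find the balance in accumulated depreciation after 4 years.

Depreciable base = $115,984 − $18,100 = $97,884.
Sum of the years' digits = 8+7+6+5+4+3+2+1 = 36.
Year 1: $97,884 × 8/36 = $21,752. Book value $94,232.
Year 2: $97,884 × 7/36 = $19,033. Book value $75,199.
Year 3: $97,884 × 6/36 = $16,314. Book value $58,885.
Year 4: $97,884 × 5/36 = $13,595. Book value $45,290.
Accumulated through year 4 = $115,984 − $45,290 = $70,694.

$70,694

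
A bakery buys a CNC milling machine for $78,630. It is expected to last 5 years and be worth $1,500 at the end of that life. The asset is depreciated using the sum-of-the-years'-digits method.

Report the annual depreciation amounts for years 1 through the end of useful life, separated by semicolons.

$25,710; $20,568; $15,426; $10,284; $5,142

Depreciable base = $78,630 − $1,500 = $77,130.
Sum of the years' digits = 5+4+3+2+1 = 15.
Year 1: $77,130 × 5/15 = $25,710. Book value $52,920.
Year 2: $77,130 × 4/15 = $20,568. Book value $32,352.
Year 3: $77,130 × 3/15 = $15,426. Book value $16,926.
Year 4: $77,130 × 2/15 = $10,284. Book value $6,642.
Year 5: $77,130 × 1/15 = $5,142. Book value $1,500.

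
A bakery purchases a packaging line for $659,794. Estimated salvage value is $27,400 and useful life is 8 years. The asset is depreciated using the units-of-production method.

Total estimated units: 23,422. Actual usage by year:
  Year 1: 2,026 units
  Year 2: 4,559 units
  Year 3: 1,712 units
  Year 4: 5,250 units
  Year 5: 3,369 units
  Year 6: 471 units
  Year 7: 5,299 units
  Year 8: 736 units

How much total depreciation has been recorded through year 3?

Depreciable base = $659,794 − $27,400 = $632,394.
Rate = $632,394 / 23,422 units = $27 per unit.
Year 1: 2,026 × $27 = $54,702. Book value $605,092.
Year 2: 4,559 × $27 = $123,093. Book value $481,999.
Year 3: 1,712 × $27 = $46,224. Book value $435,775.
Accumulated through year 3 = $659,794 − $435,775 = $224,019.

$224,019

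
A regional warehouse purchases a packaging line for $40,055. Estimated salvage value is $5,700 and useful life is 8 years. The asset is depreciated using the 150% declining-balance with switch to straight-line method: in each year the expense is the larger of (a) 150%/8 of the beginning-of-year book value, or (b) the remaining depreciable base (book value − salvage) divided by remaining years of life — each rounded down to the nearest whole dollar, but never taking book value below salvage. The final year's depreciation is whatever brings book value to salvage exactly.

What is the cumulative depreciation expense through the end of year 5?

Depreciable base = $40,055 − $5,700 = $34,355.
Year 1: DB = ⌊$40,055 × 150%/8⌋ = $7,510; SL = ⌊$34,355/8⌋ = $4,294 → take DB $7,510. Book value $32,545.
Year 2: DB = ⌊$32,545 × 150%/8⌋ = $6,102; SL = ⌊$26,845/7⌋ = $3,835 → take DB $6,102. Book value $26,443.
Year 3: DB = ⌊$26,443 × 150%/8⌋ = $4,958; SL = ⌊$20,743/6⌋ = $3,457 → take DB $4,958. Book value $21,485.
Year 4: DB = ⌊$21,485 × 150%/8⌋ = $4,028; SL = ⌊$15,785/5⌋ = $3,157 → take DB $4,028. Book value $17,457.
Year 5: DB = ⌊$17,457 × 150%/8⌋ = $3,273; SL = ⌊$11,757/4⌋ = $2,939 → take DB $3,273. Book value $14,184.
Accumulated through year 5 = $40,055 − $14,184 = $25,871.

$25,871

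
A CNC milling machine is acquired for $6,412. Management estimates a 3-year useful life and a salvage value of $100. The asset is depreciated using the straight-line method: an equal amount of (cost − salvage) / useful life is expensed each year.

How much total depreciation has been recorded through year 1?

Depreciable base = $6,412 − $100 = $6,312.
Annual expense = $6,312 / 3 = $2,104.
End of year 1: book value $4,308.
Accumulated through year 1 = $6,412 − $4,308 = $2,104.

$2,104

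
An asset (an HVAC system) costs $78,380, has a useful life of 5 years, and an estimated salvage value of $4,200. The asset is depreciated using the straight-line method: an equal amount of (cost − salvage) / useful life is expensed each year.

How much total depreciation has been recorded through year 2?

$29,672

Depreciable base = $78,380 − $4,200 = $74,180.
Annual expense = $74,180 / 5 = $14,836.
End of year 1: book value $63,544.
End of year 2: book value $48,708.
Accumulated through year 2 = $78,380 − $48,708 = $29,672.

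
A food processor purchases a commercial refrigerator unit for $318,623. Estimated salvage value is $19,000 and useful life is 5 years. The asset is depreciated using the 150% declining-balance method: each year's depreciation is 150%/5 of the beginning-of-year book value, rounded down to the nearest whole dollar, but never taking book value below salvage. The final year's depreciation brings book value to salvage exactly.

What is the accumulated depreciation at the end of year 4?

$242,120

Depreciable base = $318,623 − $19,000 = $299,623.
Year 1: ⌊$318,623 × 150%/5⌋ = $95,586. Book value $223,037.
Year 2: ⌊$223,037 × 150%/5⌋ = $66,911. Book value $156,126.
Year 3: ⌊$156,126 × 150%/5⌋ = $46,837. Book value $109,289.
Year 4: ⌊$109,289 × 150%/5⌋ = $32,786. Book value $76,503.
Accumulated through year 4 = $318,623 − $76,503 = $242,120.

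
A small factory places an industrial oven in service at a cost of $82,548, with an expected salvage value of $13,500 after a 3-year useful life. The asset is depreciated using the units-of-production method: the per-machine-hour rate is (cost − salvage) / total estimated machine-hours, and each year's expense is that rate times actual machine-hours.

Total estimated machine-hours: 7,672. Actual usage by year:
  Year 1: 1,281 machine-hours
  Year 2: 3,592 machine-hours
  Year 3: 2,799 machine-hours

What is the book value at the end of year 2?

Depreciable base = $82,548 − $13,500 = $69,048.
Rate = $69,048 / 7,672 machine-hours = $9 per machine-hour.
Year 1: 1,281 × $9 = $11,529. Book value $71,019.
Year 2: 3,592 × $9 = $32,328. Book value $38,691.

$38,691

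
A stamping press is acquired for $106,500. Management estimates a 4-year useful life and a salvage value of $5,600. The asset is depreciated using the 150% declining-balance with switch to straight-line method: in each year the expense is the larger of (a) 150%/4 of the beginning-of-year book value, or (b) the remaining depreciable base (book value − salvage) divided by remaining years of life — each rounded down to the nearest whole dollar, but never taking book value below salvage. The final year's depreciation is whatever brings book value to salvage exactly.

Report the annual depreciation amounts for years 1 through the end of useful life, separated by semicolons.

$39,937; $24,961; $18,001; $18,001

Depreciable base = $106,500 − $5,600 = $100,900.
Year 1: DB = ⌊$106,500 × 150%/4⌋ = $39,937; SL = ⌊$100,900/4⌋ = $25,225 → take DB $39,937. Book value $66,563.
Year 2: DB = ⌊$66,563 × 150%/4⌋ = $24,961; SL = ⌊$60,963/3⌋ = $20,321 → take DB $24,961. Book value $41,602.
Year 3: DB = ⌊$41,602 × 150%/4⌋ = $15,600; SL = ⌊$36,002/2⌋ = $18,001 → take SL $18,001. Book value $23,601.
Year 4 (final): $23,601 − $5,600 = $18,001. Book value $5,600.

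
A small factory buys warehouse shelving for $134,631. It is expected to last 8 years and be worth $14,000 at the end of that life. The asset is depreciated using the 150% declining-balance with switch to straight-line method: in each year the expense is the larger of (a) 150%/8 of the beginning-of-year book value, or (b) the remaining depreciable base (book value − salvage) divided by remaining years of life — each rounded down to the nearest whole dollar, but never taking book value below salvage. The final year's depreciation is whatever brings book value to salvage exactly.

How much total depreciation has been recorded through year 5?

Depreciable base = $134,631 − $14,000 = $120,631.
Year 1: DB = ⌊$134,631 × 150%/8⌋ = $25,243; SL = ⌊$120,631/8⌋ = $15,078 → take DB $25,243. Book value $109,388.
Year 2: DB = ⌊$109,388 × 150%/8⌋ = $20,510; SL = ⌊$95,388/7⌋ = $13,626 → take DB $20,510. Book value $88,878.
Year 3: DB = ⌊$88,878 × 150%/8⌋ = $16,664; SL = ⌊$74,878/6⌋ = $12,479 → take DB $16,664. Book value $72,214.
Year 4: DB = ⌊$72,214 × 150%/8⌋ = $13,540; SL = ⌊$58,214/5⌋ = $11,642 → take DB $13,540. Book value $58,674.
Year 5: DB = ⌊$58,674 × 150%/8⌋ = $11,001; SL = ⌊$44,674/4⌋ = $11,168 → take SL $11,168. Book value $47,506.
Accumulated through year 5 = $134,631 − $47,506 = $87,125.

$87,125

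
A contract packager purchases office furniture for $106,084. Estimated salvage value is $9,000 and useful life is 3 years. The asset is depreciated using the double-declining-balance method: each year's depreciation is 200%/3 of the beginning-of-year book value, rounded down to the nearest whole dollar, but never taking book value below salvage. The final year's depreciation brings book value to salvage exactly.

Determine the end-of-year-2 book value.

Depreciable base = $106,084 − $9,000 = $97,084.
Year 1: ⌊$106,084 × 200%/3⌋ = $70,722. Book value $35,362.
Year 2: ⌊$35,362 × 200%/3⌋ = $23,574. Book value $11,788.

$11,788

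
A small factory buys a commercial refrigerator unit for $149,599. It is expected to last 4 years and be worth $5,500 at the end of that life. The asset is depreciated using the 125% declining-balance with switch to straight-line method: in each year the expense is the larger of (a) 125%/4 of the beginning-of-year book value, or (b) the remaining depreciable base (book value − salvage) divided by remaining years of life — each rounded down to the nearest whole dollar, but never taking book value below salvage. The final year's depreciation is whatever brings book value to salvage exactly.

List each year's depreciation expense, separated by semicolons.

$46,749; $32,450; $32,450; $32,450

Depreciable base = $149,599 − $5,500 = $144,099.
Year 1: DB = ⌊$149,599 × 125%/4⌋ = $46,749; SL = ⌊$144,099/4⌋ = $36,024 → take DB $46,749. Book value $102,850.
Year 2: DB = ⌊$102,850 × 125%/4⌋ = $32,140; SL = ⌊$97,350/3⌋ = $32,450 → take SL $32,450. Book value $70,400.
Year 3: DB = ⌊$70,400 × 125%/4⌋ = $22,000; SL = ⌊$64,900/2⌋ = $32,450 → take SL $32,450. Book value $37,950.
Year 4 (final): $37,950 − $5,500 = $32,450. Book value $5,500.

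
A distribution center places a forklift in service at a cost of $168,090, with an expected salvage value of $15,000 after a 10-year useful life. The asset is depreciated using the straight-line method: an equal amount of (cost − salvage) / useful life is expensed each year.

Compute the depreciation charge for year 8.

$15,309

Depreciable base = $168,090 − $15,000 = $153,090.
Annual expense = $153,090 / 10 = $15,309.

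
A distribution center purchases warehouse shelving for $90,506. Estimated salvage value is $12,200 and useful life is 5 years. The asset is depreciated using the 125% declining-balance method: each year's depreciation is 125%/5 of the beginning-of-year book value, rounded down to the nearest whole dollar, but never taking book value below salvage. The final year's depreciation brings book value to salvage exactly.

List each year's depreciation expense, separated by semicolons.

$22,626; $16,970; $12,727; $9,545; $16,438

Depreciable base = $90,506 − $12,200 = $78,306.
Year 1: ⌊$90,506 × 125%/5⌋ = $22,626. Book value $67,880.
Year 2: ⌊$67,880 × 125%/5⌋ = $16,970. Book value $50,910.
Year 3: ⌊$50,910 × 125%/5⌋ = $12,727. Book value $38,183.
Year 4: ⌊$38,183 × 125%/5⌋ = $9,545. Book value $28,638.
Year 5 (final): $28,638 − $12,200 = $16,438. Book value $12,200.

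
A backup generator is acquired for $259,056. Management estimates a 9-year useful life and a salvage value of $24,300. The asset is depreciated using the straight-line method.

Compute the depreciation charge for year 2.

Depreciable base = $259,056 − $24,300 = $234,756.
Annual expense = $234,756 / 9 = $26,084.

$26,084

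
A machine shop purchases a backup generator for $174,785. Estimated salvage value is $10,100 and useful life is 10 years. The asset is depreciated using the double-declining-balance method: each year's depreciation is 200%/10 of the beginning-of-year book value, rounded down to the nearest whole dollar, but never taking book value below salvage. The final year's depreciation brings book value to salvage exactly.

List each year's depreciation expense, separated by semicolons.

Depreciable base = $174,785 − $10,100 = $164,685.
Year 1: ⌊$174,785 × 200%/10⌋ = $34,957. Book value $139,828.
Year 2: ⌊$139,828 × 200%/10⌋ = $27,965. Book value $111,863.
Year 3: ⌊$111,863 × 200%/10⌋ = $22,372. Book value $89,491.
Year 4: ⌊$89,491 × 200%/10⌋ = $17,898. Book value $71,593.
Year 5: ⌊$71,593 × 200%/10⌋ = $14,318. Book value $57,275.
Year 6: ⌊$57,275 × 200%/10⌋ = $11,455. Book value $45,820.
Year 7: ⌊$45,820 × 200%/10⌋ = $9,164. Book value $36,656.
Year 8: ⌊$36,656 × 200%/10⌋ = $7,331. Book value $29,325.
Year 9: ⌊$29,325 × 200%/10⌋ = $5,865. Book value $23,460.
Year 10 (final): $23,460 − $10,100 = $13,360. Book value $10,100.

$34,957; $27,965; $22,372; $17,898; $14,318; $11,455; $9,164; $7,331; $5,865; $13,360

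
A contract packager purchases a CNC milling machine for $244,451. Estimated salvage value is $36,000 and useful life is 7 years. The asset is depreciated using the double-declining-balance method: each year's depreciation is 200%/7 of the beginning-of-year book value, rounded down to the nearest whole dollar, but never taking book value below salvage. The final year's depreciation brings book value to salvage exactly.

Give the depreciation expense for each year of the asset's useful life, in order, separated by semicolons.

Depreciable base = $244,451 − $36,000 = $208,451.
Year 1: ⌊$244,451 × 200%/7⌋ = $69,843. Book value $174,608.
Year 2: ⌊$174,608 × 200%/7⌋ = $49,888. Book value $124,720.
Year 3: ⌊$124,720 × 200%/7⌋ = $35,634. Book value $89,086.
Year 4: ⌊$89,086 × 200%/7⌋ = $25,453. Book value $63,633.
Year 5: ⌊$63,633 × 200%/7⌋ = $18,180. Book value $45,453.
Year 6: ⌊$45,453 × 200%/7⌋ = $12,986, capped at $9,453. Book value $36,000.
Year 7 (final): $36,000 − $36,000 = $0. Book value $36,000.

$69,843; $49,888; $35,634; $25,453; $18,180; $9,453; $0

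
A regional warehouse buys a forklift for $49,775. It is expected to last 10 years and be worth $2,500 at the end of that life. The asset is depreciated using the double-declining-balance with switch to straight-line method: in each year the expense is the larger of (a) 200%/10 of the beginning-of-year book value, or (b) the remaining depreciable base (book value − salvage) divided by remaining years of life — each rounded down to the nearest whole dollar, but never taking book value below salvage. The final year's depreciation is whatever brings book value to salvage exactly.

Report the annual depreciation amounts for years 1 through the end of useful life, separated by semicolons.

Depreciable base = $49,775 − $2,500 = $47,275.
Year 1: DB = ⌊$49,775 × 200%/10⌋ = $9,955; SL = ⌊$47,275/10⌋ = $4,727 → take DB $9,955. Book value $39,820.
Year 2: DB = ⌊$39,820 × 200%/10⌋ = $7,964; SL = ⌊$37,320/9⌋ = $4,146 → take DB $7,964. Book value $31,856.
Year 3: DB = ⌊$31,856 × 200%/10⌋ = $6,371; SL = ⌊$29,356/8⌋ = $3,669 → take DB $6,371. Book value $25,485.
Year 4: DB = ⌊$25,485 × 200%/10⌋ = $5,097; SL = ⌊$22,985/7⌋ = $3,283 → take DB $5,097. Book value $20,388.
Year 5: DB = ⌊$20,388 × 200%/10⌋ = $4,077; SL = ⌊$17,888/6⌋ = $2,981 → take DB $4,077. Book value $16,311.
Year 6: DB = ⌊$16,311 × 200%/10⌋ = $3,262; SL = ⌊$13,811/5⌋ = $2,762 → take DB $3,262. Book value $13,049.
Year 7: DB = ⌊$13,049 × 200%/10⌋ = $2,609; SL = ⌊$10,549/4⌋ = $2,637 → take SL $2,637. Book value $10,412.
Year 8: DB = ⌊$10,412 × 200%/10⌋ = $2,082; SL = ⌊$7,912/3⌋ = $2,637 → take SL $2,637. Book value $7,775.
Year 9: DB = ⌊$7,775 × 200%/10⌋ = $1,555; SL = ⌊$5,275/2⌋ = $2,637 → take SL $2,637. Book value $5,138.
Year 10 (final): $5,138 − $2,500 = $2,638. Book value $2,500.

$9,955; $7,964; $6,371; $5,097; $4,077; $3,262; $2,637; $2,637; $2,637; $2,638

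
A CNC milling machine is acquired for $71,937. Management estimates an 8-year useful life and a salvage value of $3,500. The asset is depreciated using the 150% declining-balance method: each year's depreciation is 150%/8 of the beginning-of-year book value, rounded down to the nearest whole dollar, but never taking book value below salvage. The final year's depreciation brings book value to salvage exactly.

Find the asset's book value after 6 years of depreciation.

Depreciable base = $71,937 − $3,500 = $68,437.
Year 1: ⌊$71,937 × 150%/8⌋ = $13,488. Book value $58,449.
Year 2: ⌊$58,449 × 150%/8⌋ = $10,959. Book value $47,490.
Year 3: ⌊$47,490 × 150%/8⌋ = $8,904. Book value $38,586.
Year 4: ⌊$38,586 × 150%/8⌋ = $7,234. Book value $31,352.
Year 5: ⌊$31,352 × 150%/8⌋ = $5,878. Book value $25,474.
Year 6: ⌊$25,474 × 150%/8⌋ = $4,776. Book value $20,698.

$20,698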